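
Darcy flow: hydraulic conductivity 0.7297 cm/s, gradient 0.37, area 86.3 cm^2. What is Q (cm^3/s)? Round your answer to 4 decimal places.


Step 1: Apply Darcy's law: Q = K * i * A
Step 2: Q = 0.7297 * 0.37 * 86.3
Step 3: Q = 23.3001 cm^3/s

23.3001


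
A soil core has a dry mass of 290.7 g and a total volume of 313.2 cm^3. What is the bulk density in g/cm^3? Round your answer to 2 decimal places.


Step 1: Identify the formula: BD = dry mass / volume
Step 2: Substitute values: BD = 290.7 / 313.2
Step 3: BD = 0.93 g/cm^3

0.93


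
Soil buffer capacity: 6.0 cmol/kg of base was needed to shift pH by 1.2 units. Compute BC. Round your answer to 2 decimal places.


Step 1: BC = change in base / change in pH
Step 2: BC = 6.0 / 1.2
Step 3: BC = 5.0 cmol/(kg*pH unit)

5.0


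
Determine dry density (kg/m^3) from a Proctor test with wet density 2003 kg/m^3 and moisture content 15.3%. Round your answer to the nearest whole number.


Step 1: Dry density = wet density / (1 + w/100)
Step 2: Dry density = 2003 / (1 + 15.3/100)
Step 3: Dry density = 2003 / 1.153
Step 4: Dry density = 1737 kg/m^3

1737


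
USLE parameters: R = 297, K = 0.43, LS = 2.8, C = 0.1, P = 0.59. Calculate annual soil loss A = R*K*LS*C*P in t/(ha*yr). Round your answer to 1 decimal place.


Step 1: A = R * K * LS * C * P
Step 2: R * K = 297 * 0.43 = 127.71
Step 3: (R*K) * LS = 127.71 * 2.8 = 357.588
Step 4: * C * P = 357.588 * 0.1 * 0.59 = 21.1
Step 5: A = 21.1 t/(ha*yr)

21.1


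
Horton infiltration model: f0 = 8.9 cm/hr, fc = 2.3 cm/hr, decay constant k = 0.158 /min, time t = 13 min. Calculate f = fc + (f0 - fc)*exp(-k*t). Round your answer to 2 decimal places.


Step 1: f = fc + (f0 - fc) * exp(-k * t)
Step 2: exp(-0.158 * 13) = 0.128221
Step 3: f = 2.3 + (8.9 - 2.3) * 0.128221
Step 4: f = 2.3 + 6.6 * 0.128221
Step 5: f = 3.15 cm/hr

3.15


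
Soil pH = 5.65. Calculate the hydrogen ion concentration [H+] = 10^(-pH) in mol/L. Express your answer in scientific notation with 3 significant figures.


Step 1: [H+] = 10^(-pH)
Step 2: [H+] = 10^(-5.65)
Step 3: [H+] = 2.24e-06 mol/L

2.24e-06


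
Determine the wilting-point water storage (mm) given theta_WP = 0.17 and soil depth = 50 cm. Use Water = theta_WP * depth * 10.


Step 1: Water (mm) = theta_WP * depth * 10
Step 2: Water = 0.17 * 50 * 10
Step 3: Water = 85.0 mm

85.0


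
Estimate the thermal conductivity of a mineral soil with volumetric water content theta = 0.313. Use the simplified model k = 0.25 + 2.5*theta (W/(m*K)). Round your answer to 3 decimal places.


Step 1: k = 0.25 + 2.5 * theta
Step 2: k = 0.25 + 2.5 * 0.313
Step 3: k = 0.25 + 0.783
Step 4: k = 1.033 W/(m*K)

1.033


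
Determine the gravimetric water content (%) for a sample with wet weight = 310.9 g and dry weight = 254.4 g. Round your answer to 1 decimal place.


Step 1: Water mass = wet - dry = 310.9 - 254.4 = 56.5 g
Step 2: w = 100 * water mass / dry mass
Step 3: w = 100 * 56.5 / 254.4 = 22.2%

22.2


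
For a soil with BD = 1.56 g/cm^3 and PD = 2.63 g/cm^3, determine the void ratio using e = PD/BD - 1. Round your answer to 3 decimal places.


Step 1: e = PD / BD - 1
Step 2: e = 2.63 / 1.56 - 1
Step 3: e = 1.6859 - 1
Step 4: e = 0.686

0.686


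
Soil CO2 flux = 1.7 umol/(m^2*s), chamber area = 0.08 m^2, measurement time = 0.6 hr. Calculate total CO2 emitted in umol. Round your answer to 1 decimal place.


Step 1: Convert time to seconds: 0.6 hr * 3600 = 2160.0 s
Step 2: Total = flux * area * time_s
Step 3: Total = 1.7 * 0.08 * 2160.0
Step 4: Total = 293.8 umol

293.8


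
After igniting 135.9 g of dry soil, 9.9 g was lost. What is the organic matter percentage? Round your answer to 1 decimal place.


Step 1: OM% = 100 * LOI / sample mass
Step 2: OM = 100 * 9.9 / 135.9
Step 3: OM = 7.3%

7.3


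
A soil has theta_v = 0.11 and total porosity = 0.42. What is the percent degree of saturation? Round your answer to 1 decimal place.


Step 1: S = 100 * theta_v / n
Step 2: S = 100 * 0.11 / 0.42
Step 3: S = 26.2%

26.2


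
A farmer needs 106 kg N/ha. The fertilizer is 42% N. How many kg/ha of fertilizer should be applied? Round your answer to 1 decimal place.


Step 1: Fertilizer rate = target N / (N content / 100)
Step 2: Rate = 106 / (42 / 100)
Step 3: Rate = 106 / 0.42
Step 4: Rate = 252.4 kg/ha

252.4


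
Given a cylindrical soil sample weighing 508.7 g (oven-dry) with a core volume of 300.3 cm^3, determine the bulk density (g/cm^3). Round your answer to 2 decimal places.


Step 1: Identify the formula: BD = dry mass / volume
Step 2: Substitute values: BD = 508.7 / 300.3
Step 3: BD = 1.69 g/cm^3

1.69


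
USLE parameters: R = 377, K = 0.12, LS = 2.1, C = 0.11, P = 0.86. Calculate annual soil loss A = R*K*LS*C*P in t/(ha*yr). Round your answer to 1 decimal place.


Step 1: A = R * K * LS * C * P
Step 2: R * K = 377 * 0.12 = 45.24
Step 3: (R*K) * LS = 45.24 * 2.1 = 95.004
Step 4: * C * P = 95.004 * 0.11 * 0.86 = 9.0
Step 5: A = 9.0 t/(ha*yr)

9.0


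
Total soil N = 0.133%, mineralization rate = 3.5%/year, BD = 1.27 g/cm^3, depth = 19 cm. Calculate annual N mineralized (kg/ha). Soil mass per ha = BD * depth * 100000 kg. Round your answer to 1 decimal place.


Step 1: Soil mass per ha = BD * depth * 100000 = 1.27 * 19 * 100000 = 2413000 kg
Step 2: Total N pool = soil mass * N%/100 = 2413000 * 0.133/100 = 3209.29 kg/ha
Step 3: N mineralized = N pool * rate%/100 = 3209.29 * 3.5/100 = 112.3 kg/ha/yr

112.3


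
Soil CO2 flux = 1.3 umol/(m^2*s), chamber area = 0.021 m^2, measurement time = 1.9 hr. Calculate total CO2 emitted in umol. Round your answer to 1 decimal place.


Step 1: Convert time to seconds: 1.9 hr * 3600 = 6840.0 s
Step 2: Total = flux * area * time_s
Step 3: Total = 1.3 * 0.021 * 6840.0
Step 4: Total = 186.7 umol

186.7


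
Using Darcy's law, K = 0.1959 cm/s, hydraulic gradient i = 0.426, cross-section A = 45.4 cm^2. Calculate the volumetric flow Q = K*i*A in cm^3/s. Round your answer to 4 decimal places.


Step 1: Apply Darcy's law: Q = K * i * A
Step 2: Q = 0.1959 * 0.426 * 45.4
Step 3: Q = 3.7888 cm^3/s

3.7888


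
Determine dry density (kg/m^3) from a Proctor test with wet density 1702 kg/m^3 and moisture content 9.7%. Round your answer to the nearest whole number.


Step 1: Dry density = wet density / (1 + w/100)
Step 2: Dry density = 1702 / (1 + 9.7/100)
Step 3: Dry density = 1702 / 1.097
Step 4: Dry density = 1552 kg/m^3

1552


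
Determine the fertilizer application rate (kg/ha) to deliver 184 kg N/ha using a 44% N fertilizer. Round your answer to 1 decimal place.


Step 1: Fertilizer rate = target N / (N content / 100)
Step 2: Rate = 184 / (44 / 100)
Step 3: Rate = 184 / 0.44
Step 4: Rate = 418.2 kg/ha

418.2


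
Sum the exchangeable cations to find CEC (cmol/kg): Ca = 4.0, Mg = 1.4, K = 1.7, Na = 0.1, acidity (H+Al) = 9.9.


Step 1: CEC = Ca + Mg + K + Na + (H+Al)
Step 2: CEC = 4.0 + 1.4 + 1.7 + 0.1 + 9.9
Step 3: CEC = 17.1 cmol/kg

17.1


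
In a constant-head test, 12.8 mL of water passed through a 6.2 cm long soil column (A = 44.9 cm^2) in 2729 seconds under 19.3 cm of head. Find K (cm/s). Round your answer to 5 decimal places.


Step 1: K = Q * L / (A * t * h)
Step 2: Numerator = 12.8 * 6.2 = 79.36
Step 3: Denominator = 44.9 * 2729 * 19.3 = 2364869.53
Step 4: K = 79.36 / 2364869.53 = 0.00003 cm/s

0.00003


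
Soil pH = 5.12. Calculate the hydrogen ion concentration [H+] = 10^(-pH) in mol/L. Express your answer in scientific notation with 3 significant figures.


Step 1: [H+] = 10^(-pH)
Step 2: [H+] = 10^(-5.12)
Step 3: [H+] = 7.59e-06 mol/L

7.59e-06


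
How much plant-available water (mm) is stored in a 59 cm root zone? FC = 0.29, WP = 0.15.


Step 1: Available water = (FC - WP) * depth * 10
Step 2: AW = (0.29 - 0.15) * 59 * 10
Step 3: AW = 0.14 * 59 * 10
Step 4: AW = 82.6 mm

82.6


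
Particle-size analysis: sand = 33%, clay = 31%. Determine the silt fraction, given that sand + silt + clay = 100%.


Step 1: sand + silt + clay = 100%
Step 2: silt = 100 - sand - clay
Step 3: silt = 100 - 33 - 31
Step 4: silt = 36%

36


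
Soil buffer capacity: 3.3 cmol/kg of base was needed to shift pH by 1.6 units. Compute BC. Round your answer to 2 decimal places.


Step 1: BC = change in base / change in pH
Step 2: BC = 3.3 / 1.6
Step 3: BC = 2.06 cmol/(kg*pH unit)

2.06


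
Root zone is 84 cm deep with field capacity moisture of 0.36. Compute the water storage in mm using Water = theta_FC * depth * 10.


Step 1: Water (mm) = theta_FC * depth (cm) * 10
Step 2: Water = 0.36 * 84 * 10
Step 3: Water = 302.4 mm

302.4


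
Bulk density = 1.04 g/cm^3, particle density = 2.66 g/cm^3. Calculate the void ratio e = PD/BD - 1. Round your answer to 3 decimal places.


Step 1: e = PD / BD - 1
Step 2: e = 2.66 / 1.04 - 1
Step 3: e = 2.55769 - 1
Step 4: e = 1.558

1.558


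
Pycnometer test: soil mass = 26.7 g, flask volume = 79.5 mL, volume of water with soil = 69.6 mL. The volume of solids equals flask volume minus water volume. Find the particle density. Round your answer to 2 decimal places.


Step 1: Volume of solids = flask volume - water volume with soil
Step 2: V_solids = 79.5 - 69.6 = 9.9 mL
Step 3: Particle density = mass / V_solids = 26.7 / 9.9 = 2.7 g/cm^3

2.7


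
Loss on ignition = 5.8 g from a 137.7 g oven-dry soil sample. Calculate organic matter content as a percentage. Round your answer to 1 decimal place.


Step 1: OM% = 100 * LOI / sample mass
Step 2: OM = 100 * 5.8 / 137.7
Step 3: OM = 4.2%

4.2


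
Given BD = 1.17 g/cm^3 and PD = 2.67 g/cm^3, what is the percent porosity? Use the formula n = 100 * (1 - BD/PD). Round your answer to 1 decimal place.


Step 1: Formula: n = 100 * (1 - BD / PD)
Step 2: n = 100 * (1 - 1.17 / 2.67)
Step 3: n = 100 * (1 - 0.4382)
Step 4: n = 56.2%

56.2


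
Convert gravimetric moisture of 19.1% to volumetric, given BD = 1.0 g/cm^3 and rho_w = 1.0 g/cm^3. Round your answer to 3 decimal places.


Step 1: theta = (w / 100) * BD / rho_w
Step 2: theta = (19.1 / 100) * 1.0 / 1.0
Step 3: theta = 0.191 * 1.0
Step 4: theta = 0.191

0.191


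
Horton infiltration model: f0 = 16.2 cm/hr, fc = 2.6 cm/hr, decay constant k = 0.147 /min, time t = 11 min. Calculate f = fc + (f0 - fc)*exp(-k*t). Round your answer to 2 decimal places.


Step 1: f = fc + (f0 - fc) * exp(-k * t)
Step 2: exp(-0.147 * 11) = 0.198493
Step 3: f = 2.6 + (16.2 - 2.6) * 0.198493
Step 4: f = 2.6 + 13.6 * 0.198493
Step 5: f = 5.3 cm/hr

5.3


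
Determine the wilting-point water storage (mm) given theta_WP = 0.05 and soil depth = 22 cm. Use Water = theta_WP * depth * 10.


Step 1: Water (mm) = theta_WP * depth * 10
Step 2: Water = 0.05 * 22 * 10
Step 3: Water = 11.0 mm

11.0


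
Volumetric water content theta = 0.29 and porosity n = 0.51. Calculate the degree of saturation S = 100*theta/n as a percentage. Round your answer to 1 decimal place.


Step 1: S = 100 * theta_v / n
Step 2: S = 100 * 0.29 / 0.51
Step 3: S = 56.9%

56.9


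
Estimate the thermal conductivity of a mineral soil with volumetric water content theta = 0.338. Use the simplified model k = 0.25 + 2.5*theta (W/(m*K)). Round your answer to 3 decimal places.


Step 1: k = 0.25 + 2.5 * theta
Step 2: k = 0.25 + 2.5 * 0.338
Step 3: k = 0.25 + 0.845
Step 4: k = 1.095 W/(m*K)

1.095


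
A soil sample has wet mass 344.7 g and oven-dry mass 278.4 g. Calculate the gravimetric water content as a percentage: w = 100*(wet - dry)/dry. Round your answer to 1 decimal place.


Step 1: Water mass = wet - dry = 344.7 - 278.4 = 66.3 g
Step 2: w = 100 * water mass / dry mass
Step 3: w = 100 * 66.3 / 278.4 = 23.8%

23.8


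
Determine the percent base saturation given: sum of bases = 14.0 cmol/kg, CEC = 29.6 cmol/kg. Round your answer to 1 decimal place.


Step 1: BS = 100 * (sum of bases) / CEC
Step 2: BS = 100 * 14.0 / 29.6
Step 3: BS = 47.3%

47.3


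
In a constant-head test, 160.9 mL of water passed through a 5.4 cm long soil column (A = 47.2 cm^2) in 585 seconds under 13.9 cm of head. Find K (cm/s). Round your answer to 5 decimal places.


Step 1: K = Q * L / (A * t * h)
Step 2: Numerator = 160.9 * 5.4 = 868.86
Step 3: Denominator = 47.2 * 585 * 13.9 = 383806.8
Step 4: K = 868.86 / 383806.8 = 0.00226 cm/s

0.00226


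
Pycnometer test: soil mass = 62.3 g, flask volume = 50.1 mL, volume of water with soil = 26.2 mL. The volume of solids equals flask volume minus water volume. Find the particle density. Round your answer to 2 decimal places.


Step 1: Volume of solids = flask volume - water volume with soil
Step 2: V_solids = 50.1 - 26.2 = 23.9 mL
Step 3: Particle density = mass / V_solids = 62.3 / 23.9 = 2.61 g/cm^3

2.61


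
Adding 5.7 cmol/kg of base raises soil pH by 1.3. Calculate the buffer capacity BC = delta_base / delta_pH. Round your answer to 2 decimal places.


Step 1: BC = change in base / change in pH
Step 2: BC = 5.7 / 1.3
Step 3: BC = 4.38 cmol/(kg*pH unit)

4.38


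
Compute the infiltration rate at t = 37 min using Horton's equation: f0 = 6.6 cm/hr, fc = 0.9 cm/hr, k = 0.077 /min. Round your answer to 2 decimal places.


Step 1: f = fc + (f0 - fc) * exp(-k * t)
Step 2: exp(-0.077 * 37) = 0.057902
Step 3: f = 0.9 + (6.6 - 0.9) * 0.057902
Step 4: f = 0.9 + 5.7 * 0.057902
Step 5: f = 1.23 cm/hr

1.23


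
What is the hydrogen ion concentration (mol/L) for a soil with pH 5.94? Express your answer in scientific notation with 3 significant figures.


Step 1: [H+] = 10^(-pH)
Step 2: [H+] = 10^(-5.94)
Step 3: [H+] = 1.15e-06 mol/L

1.15e-06


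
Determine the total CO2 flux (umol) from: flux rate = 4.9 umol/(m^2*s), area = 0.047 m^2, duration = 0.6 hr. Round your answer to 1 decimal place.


Step 1: Convert time to seconds: 0.6 hr * 3600 = 2160.0 s
Step 2: Total = flux * area * time_s
Step 3: Total = 4.9 * 0.047 * 2160.0
Step 4: Total = 497.4 umol

497.4


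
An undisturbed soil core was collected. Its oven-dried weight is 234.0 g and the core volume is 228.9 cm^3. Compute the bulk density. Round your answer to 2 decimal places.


Step 1: Identify the formula: BD = dry mass / volume
Step 2: Substitute values: BD = 234.0 / 228.9
Step 3: BD = 1.02 g/cm^3

1.02


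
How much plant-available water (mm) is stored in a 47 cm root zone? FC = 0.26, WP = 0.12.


Step 1: Available water = (FC - WP) * depth * 10
Step 2: AW = (0.26 - 0.12) * 47 * 10
Step 3: AW = 0.14 * 47 * 10
Step 4: AW = 65.8 mm

65.8


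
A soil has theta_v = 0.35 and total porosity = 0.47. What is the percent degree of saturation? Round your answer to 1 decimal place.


Step 1: S = 100 * theta_v / n
Step 2: S = 100 * 0.35 / 0.47
Step 3: S = 74.5%

74.5


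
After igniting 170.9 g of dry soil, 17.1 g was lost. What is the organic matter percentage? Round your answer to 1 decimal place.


Step 1: OM% = 100 * LOI / sample mass
Step 2: OM = 100 * 17.1 / 170.9
Step 3: OM = 10.0%

10.0


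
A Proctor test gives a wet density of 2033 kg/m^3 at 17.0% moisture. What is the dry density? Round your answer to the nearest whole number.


Step 1: Dry density = wet density / (1 + w/100)
Step 2: Dry density = 2033 / (1 + 17.0/100)
Step 3: Dry density = 2033 / 1.17
Step 4: Dry density = 1738 kg/m^3

1738


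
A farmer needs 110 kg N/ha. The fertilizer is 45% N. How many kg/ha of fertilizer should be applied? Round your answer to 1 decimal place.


Step 1: Fertilizer rate = target N / (N content / 100)
Step 2: Rate = 110 / (45 / 100)
Step 3: Rate = 110 / 0.45
Step 4: Rate = 244.4 kg/ha

244.4


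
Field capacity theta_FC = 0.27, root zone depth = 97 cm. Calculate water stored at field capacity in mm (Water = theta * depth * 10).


Step 1: Water (mm) = theta_FC * depth (cm) * 10
Step 2: Water = 0.27 * 97 * 10
Step 3: Water = 261.9 mm

261.9


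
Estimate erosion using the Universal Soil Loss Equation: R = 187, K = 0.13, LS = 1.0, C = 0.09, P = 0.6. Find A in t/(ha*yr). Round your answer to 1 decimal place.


Step 1: A = R * K * LS * C * P
Step 2: R * K = 187 * 0.13 = 24.31
Step 3: (R*K) * LS = 24.31 * 1.0 = 24.31
Step 4: * C * P = 24.31 * 0.09 * 0.6 = 1.3
Step 5: A = 1.3 t/(ha*yr)

1.3


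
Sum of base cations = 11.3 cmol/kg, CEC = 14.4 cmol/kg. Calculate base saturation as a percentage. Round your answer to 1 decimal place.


Step 1: BS = 100 * (sum of bases) / CEC
Step 2: BS = 100 * 11.3 / 14.4
Step 3: BS = 78.5%

78.5


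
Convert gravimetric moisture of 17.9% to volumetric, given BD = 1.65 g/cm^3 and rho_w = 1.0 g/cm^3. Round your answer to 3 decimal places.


Step 1: theta = (w / 100) * BD / rho_w
Step 2: theta = (17.9 / 100) * 1.65 / 1.0
Step 3: theta = 0.179 * 1.65
Step 4: theta = 0.295

0.295


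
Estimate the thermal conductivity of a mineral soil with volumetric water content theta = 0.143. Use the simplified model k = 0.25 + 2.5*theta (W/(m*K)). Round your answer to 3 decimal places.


Step 1: k = 0.25 + 2.5 * theta
Step 2: k = 0.25 + 2.5 * 0.143
Step 3: k = 0.25 + 0.358
Step 4: k = 0.608 W/(m*K)

0.608


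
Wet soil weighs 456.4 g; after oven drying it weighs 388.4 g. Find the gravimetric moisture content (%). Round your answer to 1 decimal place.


Step 1: Water mass = wet - dry = 456.4 - 388.4 = 68.0 g
Step 2: w = 100 * water mass / dry mass
Step 3: w = 100 * 68.0 / 388.4 = 17.5%

17.5


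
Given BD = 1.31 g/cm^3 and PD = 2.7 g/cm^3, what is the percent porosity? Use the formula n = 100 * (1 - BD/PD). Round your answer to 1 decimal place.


Step 1: Formula: n = 100 * (1 - BD / PD)
Step 2: n = 100 * (1 - 1.31 / 2.7)
Step 3: n = 100 * (1 - 0.48519)
Step 4: n = 51.5%

51.5


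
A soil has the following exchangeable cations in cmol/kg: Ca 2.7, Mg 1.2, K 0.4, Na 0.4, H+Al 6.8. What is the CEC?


Step 1: CEC = Ca + Mg + K + Na + (H+Al)
Step 2: CEC = 2.7 + 1.2 + 0.4 + 0.4 + 6.8
Step 3: CEC = 11.5 cmol/kg

11.5


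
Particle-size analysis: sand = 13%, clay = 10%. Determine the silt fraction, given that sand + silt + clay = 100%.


Step 1: sand + silt + clay = 100%
Step 2: silt = 100 - sand - clay
Step 3: silt = 100 - 13 - 10
Step 4: silt = 77%

77


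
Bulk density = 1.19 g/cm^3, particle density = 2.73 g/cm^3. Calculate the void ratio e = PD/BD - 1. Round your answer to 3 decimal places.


Step 1: e = PD / BD - 1
Step 2: e = 2.73 / 1.19 - 1
Step 3: e = 2.29412 - 1
Step 4: e = 1.294

1.294


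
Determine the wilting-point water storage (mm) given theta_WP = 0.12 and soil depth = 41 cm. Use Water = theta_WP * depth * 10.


Step 1: Water (mm) = theta_WP * depth * 10
Step 2: Water = 0.12 * 41 * 10
Step 3: Water = 49.2 mm

49.2


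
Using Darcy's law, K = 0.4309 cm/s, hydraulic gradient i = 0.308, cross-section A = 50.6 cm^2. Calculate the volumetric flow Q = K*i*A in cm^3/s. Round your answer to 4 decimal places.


Step 1: Apply Darcy's law: Q = K * i * A
Step 2: Q = 0.4309 * 0.308 * 50.6
Step 3: Q = 6.7155 cm^3/s

6.7155


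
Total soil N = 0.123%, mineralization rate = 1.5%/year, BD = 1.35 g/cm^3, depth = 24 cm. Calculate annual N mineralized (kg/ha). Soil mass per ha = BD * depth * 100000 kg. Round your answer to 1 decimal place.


Step 1: Soil mass per ha = BD * depth * 100000 = 1.35 * 24 * 100000 = 3240000 kg
Step 2: Total N pool = soil mass * N%/100 = 3240000 * 0.123/100 = 3985.2 kg/ha
Step 3: N mineralized = N pool * rate%/100 = 3985.2 * 1.5/100 = 59.8 kg/ha/yr

59.8


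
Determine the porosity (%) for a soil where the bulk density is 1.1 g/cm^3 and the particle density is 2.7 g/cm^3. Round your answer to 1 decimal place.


Step 1: Formula: n = 100 * (1 - BD / PD)
Step 2: n = 100 * (1 - 1.1 / 2.7)
Step 3: n = 100 * (1 - 0.40741)
Step 4: n = 59.3%

59.3


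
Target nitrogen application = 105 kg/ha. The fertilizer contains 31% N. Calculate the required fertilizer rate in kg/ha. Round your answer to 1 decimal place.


Step 1: Fertilizer rate = target N / (N content / 100)
Step 2: Rate = 105 / (31 / 100)
Step 3: Rate = 105 / 0.31
Step 4: Rate = 338.7 kg/ha

338.7


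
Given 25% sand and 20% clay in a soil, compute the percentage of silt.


Step 1: sand + silt + clay = 100%
Step 2: silt = 100 - sand - clay
Step 3: silt = 100 - 25 - 20
Step 4: silt = 55%

55


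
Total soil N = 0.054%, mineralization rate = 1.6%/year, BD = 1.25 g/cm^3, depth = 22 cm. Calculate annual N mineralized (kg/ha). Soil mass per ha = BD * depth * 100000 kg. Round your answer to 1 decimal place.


Step 1: Soil mass per ha = BD * depth * 100000 = 1.25 * 22 * 100000 = 2750000 kg
Step 2: Total N pool = soil mass * N%/100 = 2750000 * 0.054/100 = 1485.0 kg/ha
Step 3: N mineralized = N pool * rate%/100 = 1485.0 * 1.6/100 = 23.8 kg/ha/yr

23.8


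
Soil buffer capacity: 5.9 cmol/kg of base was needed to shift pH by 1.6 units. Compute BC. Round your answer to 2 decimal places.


Step 1: BC = change in base / change in pH
Step 2: BC = 5.9 / 1.6
Step 3: BC = 3.69 cmol/(kg*pH unit)

3.69


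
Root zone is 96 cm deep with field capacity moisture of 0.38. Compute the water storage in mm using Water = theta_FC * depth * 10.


Step 1: Water (mm) = theta_FC * depth (cm) * 10
Step 2: Water = 0.38 * 96 * 10
Step 3: Water = 364.8 mm

364.8


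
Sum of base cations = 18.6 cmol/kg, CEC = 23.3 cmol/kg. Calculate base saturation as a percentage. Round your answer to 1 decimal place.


Step 1: BS = 100 * (sum of bases) / CEC
Step 2: BS = 100 * 18.6 / 23.3
Step 3: BS = 79.8%

79.8


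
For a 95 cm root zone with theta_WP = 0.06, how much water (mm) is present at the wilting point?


Step 1: Water (mm) = theta_WP * depth * 10
Step 2: Water = 0.06 * 95 * 10
Step 3: Water = 57.0 mm

57.0


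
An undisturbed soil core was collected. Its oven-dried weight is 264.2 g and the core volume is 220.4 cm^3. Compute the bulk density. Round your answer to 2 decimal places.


Step 1: Identify the formula: BD = dry mass / volume
Step 2: Substitute values: BD = 264.2 / 220.4
Step 3: BD = 1.2 g/cm^3

1.2


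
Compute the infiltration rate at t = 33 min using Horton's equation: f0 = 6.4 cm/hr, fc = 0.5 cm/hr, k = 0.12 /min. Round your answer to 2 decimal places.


Step 1: f = fc + (f0 - fc) * exp(-k * t)
Step 2: exp(-0.12 * 33) = 0.019063
Step 3: f = 0.5 + (6.4 - 0.5) * 0.019063
Step 4: f = 0.5 + 5.9 * 0.019063
Step 5: f = 0.61 cm/hr

0.61


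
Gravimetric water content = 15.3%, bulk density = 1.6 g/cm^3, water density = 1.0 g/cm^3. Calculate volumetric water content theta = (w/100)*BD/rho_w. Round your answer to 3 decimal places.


Step 1: theta = (w / 100) * BD / rho_w
Step 2: theta = (15.3 / 100) * 1.6 / 1.0
Step 3: theta = 0.153 * 1.6
Step 4: theta = 0.245

0.245


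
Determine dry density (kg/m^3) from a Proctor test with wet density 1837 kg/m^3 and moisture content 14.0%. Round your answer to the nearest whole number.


Step 1: Dry density = wet density / (1 + w/100)
Step 2: Dry density = 1837 / (1 + 14.0/100)
Step 3: Dry density = 1837 / 1.14
Step 4: Dry density = 1611 kg/m^3

1611


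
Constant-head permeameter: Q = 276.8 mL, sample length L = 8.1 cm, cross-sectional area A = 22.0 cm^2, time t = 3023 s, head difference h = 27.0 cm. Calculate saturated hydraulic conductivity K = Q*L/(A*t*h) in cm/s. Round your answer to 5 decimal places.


Step 1: K = Q * L / (A * t * h)
Step 2: Numerator = 276.8 * 8.1 = 2242.08
Step 3: Denominator = 22.0 * 3023 * 27.0 = 1795662.0
Step 4: K = 2242.08 / 1795662.0 = 0.00125 cm/s

0.00125


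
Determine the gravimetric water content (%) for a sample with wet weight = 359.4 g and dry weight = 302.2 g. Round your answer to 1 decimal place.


Step 1: Water mass = wet - dry = 359.4 - 302.2 = 57.2 g
Step 2: w = 100 * water mass / dry mass
Step 3: w = 100 * 57.2 / 302.2 = 18.9%

18.9


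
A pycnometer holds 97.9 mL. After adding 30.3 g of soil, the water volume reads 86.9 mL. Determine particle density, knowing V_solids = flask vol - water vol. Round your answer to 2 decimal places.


Step 1: Volume of solids = flask volume - water volume with soil
Step 2: V_solids = 97.9 - 86.9 = 11.0 mL
Step 3: Particle density = mass / V_solids = 30.3 / 11.0 = 2.75 g/cm^3

2.75


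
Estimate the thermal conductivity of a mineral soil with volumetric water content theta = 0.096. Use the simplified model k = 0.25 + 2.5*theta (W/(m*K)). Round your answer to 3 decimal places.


Step 1: k = 0.25 + 2.5 * theta
Step 2: k = 0.25 + 2.5 * 0.096
Step 3: k = 0.25 + 0.24
Step 4: k = 0.49 W/(m*K)

0.49


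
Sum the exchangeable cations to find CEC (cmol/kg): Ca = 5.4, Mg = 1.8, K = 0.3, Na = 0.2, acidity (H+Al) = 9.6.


Step 1: CEC = Ca + Mg + K + Na + (H+Al)
Step 2: CEC = 5.4 + 1.8 + 0.3 + 0.2 + 9.6
Step 3: CEC = 17.3 cmol/kg

17.3


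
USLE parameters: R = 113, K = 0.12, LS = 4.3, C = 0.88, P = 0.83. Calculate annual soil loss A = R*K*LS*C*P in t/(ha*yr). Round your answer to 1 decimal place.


Step 1: A = R * K * LS * C * P
Step 2: R * K = 113 * 0.12 = 13.56
Step 3: (R*K) * LS = 13.56 * 4.3 = 58.308
Step 4: * C * P = 58.308 * 0.88 * 0.83 = 42.6
Step 5: A = 42.6 t/(ha*yr)

42.6


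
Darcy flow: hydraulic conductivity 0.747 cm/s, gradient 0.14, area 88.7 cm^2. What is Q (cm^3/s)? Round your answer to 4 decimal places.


Step 1: Apply Darcy's law: Q = K * i * A
Step 2: Q = 0.747 * 0.14 * 88.7
Step 3: Q = 9.2762 cm^3/s

9.2762


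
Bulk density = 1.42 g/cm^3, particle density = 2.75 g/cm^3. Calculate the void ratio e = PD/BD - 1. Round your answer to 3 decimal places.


Step 1: e = PD / BD - 1
Step 2: e = 2.75 / 1.42 - 1
Step 3: e = 1.93662 - 1
Step 4: e = 0.937

0.937


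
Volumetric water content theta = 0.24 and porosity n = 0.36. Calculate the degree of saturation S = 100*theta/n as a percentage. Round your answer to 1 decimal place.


Step 1: S = 100 * theta_v / n
Step 2: S = 100 * 0.24 / 0.36
Step 3: S = 66.7%

66.7


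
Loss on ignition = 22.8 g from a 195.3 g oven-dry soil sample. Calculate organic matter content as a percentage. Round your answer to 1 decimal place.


Step 1: OM% = 100 * LOI / sample mass
Step 2: OM = 100 * 22.8 / 195.3
Step 3: OM = 11.7%

11.7


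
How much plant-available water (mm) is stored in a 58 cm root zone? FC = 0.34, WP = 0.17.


Step 1: Available water = (FC - WP) * depth * 10
Step 2: AW = (0.34 - 0.17) * 58 * 10
Step 3: AW = 0.17 * 58 * 10
Step 4: AW = 98.6 mm

98.6


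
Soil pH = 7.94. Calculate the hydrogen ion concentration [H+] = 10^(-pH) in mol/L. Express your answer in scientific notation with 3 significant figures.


Step 1: [H+] = 10^(-pH)
Step 2: [H+] = 10^(-7.94)
Step 3: [H+] = 1.15e-08 mol/L

1.15e-08


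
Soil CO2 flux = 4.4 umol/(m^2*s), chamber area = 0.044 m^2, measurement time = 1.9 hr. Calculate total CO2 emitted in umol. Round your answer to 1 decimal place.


Step 1: Convert time to seconds: 1.9 hr * 3600 = 6840.0 s
Step 2: Total = flux * area * time_s
Step 3: Total = 4.4 * 0.044 * 6840.0
Step 4: Total = 1324.2 umol

1324.2


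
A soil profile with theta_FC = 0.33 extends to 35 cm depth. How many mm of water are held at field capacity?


Step 1: Water (mm) = theta_FC * depth (cm) * 10
Step 2: Water = 0.33 * 35 * 10
Step 3: Water = 115.5 mm

115.5


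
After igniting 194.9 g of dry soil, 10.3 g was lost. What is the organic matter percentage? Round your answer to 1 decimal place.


Step 1: OM% = 100 * LOI / sample mass
Step 2: OM = 100 * 10.3 / 194.9
Step 3: OM = 5.3%

5.3


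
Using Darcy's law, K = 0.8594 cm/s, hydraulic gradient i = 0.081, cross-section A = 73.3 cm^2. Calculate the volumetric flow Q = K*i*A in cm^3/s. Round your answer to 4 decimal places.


Step 1: Apply Darcy's law: Q = K * i * A
Step 2: Q = 0.8594 * 0.081 * 73.3
Step 3: Q = 5.1025 cm^3/s

5.1025


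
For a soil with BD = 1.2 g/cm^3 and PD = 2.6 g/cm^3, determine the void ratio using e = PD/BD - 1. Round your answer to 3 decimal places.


Step 1: e = PD / BD - 1
Step 2: e = 2.6 / 1.2 - 1
Step 3: e = 2.16667 - 1
Step 4: e = 1.167

1.167


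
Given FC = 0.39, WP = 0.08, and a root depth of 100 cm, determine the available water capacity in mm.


Step 1: Available water = (FC - WP) * depth * 10
Step 2: AW = (0.39 - 0.08) * 100 * 10
Step 3: AW = 0.31 * 100 * 10
Step 4: AW = 310.0 mm

310.0


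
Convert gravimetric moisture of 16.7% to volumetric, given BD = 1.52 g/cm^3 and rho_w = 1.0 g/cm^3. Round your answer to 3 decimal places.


Step 1: theta = (w / 100) * BD / rho_w
Step 2: theta = (16.7 / 100) * 1.52 / 1.0
Step 3: theta = 0.167 * 1.52
Step 4: theta = 0.254

0.254


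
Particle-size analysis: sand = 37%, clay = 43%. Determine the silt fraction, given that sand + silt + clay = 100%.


Step 1: sand + silt + clay = 100%
Step 2: silt = 100 - sand - clay
Step 3: silt = 100 - 37 - 43
Step 4: silt = 20%

20


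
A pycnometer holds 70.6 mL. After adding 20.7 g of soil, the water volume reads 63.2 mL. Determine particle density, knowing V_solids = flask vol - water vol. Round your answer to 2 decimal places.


Step 1: Volume of solids = flask volume - water volume with soil
Step 2: V_solids = 70.6 - 63.2 = 7.4 mL
Step 3: Particle density = mass / V_solids = 20.7 / 7.4 = 2.8 g/cm^3

2.8


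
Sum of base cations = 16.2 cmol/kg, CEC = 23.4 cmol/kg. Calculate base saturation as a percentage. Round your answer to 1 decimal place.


Step 1: BS = 100 * (sum of bases) / CEC
Step 2: BS = 100 * 16.2 / 23.4
Step 3: BS = 69.2%

69.2


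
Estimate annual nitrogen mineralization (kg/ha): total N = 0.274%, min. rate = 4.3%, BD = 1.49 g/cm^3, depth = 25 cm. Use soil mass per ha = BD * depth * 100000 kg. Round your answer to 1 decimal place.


Step 1: Soil mass per ha = BD * depth * 100000 = 1.49 * 25 * 100000 = 3725000 kg
Step 2: Total N pool = soil mass * N%/100 = 3725000 * 0.274/100 = 10206.5 kg/ha
Step 3: N mineralized = N pool * rate%/100 = 10206.5 * 4.3/100 = 438.9 kg/ha/yr

438.9


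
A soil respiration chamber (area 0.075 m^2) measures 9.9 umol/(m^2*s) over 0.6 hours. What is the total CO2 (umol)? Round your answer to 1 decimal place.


Step 1: Convert time to seconds: 0.6 hr * 3600 = 2160.0 s
Step 2: Total = flux * area * time_s
Step 3: Total = 9.9 * 0.075 * 2160.0
Step 4: Total = 1603.8 umol

1603.8


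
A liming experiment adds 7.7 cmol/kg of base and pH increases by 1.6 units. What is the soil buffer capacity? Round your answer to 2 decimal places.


Step 1: BC = change in base / change in pH
Step 2: BC = 7.7 / 1.6
Step 3: BC = 4.81 cmol/(kg*pH unit)

4.81


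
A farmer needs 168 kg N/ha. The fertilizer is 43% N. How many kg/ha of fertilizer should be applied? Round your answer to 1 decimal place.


Step 1: Fertilizer rate = target N / (N content / 100)
Step 2: Rate = 168 / (43 / 100)
Step 3: Rate = 168 / 0.43
Step 4: Rate = 390.7 kg/ha

390.7


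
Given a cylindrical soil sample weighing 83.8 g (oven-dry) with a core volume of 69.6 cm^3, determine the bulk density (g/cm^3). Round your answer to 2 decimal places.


Step 1: Identify the formula: BD = dry mass / volume
Step 2: Substitute values: BD = 83.8 / 69.6
Step 3: BD = 1.2 g/cm^3

1.2


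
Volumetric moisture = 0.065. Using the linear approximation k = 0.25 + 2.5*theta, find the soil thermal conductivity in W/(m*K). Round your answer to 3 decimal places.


Step 1: k = 0.25 + 2.5 * theta
Step 2: k = 0.25 + 2.5 * 0.065
Step 3: k = 0.25 + 0.163
Step 4: k = 0.413 W/(m*K)

0.413


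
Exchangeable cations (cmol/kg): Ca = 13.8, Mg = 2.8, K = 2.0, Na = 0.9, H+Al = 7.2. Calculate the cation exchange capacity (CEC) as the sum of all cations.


Step 1: CEC = Ca + Mg + K + Na + (H+Al)
Step 2: CEC = 13.8 + 2.8 + 2.0 + 0.9 + 7.2
Step 3: CEC = 26.7 cmol/kg

26.7


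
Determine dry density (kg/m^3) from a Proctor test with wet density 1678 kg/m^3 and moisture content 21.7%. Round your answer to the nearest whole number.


Step 1: Dry density = wet density / (1 + w/100)
Step 2: Dry density = 1678 / (1 + 21.7/100)
Step 3: Dry density = 1678 / 1.217
Step 4: Dry density = 1379 kg/m^3

1379


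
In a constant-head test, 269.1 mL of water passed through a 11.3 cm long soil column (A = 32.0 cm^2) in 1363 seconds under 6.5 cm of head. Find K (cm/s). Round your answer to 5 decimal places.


Step 1: K = Q * L / (A * t * h)
Step 2: Numerator = 269.1 * 11.3 = 3040.83
Step 3: Denominator = 32.0 * 1363 * 6.5 = 283504.0
Step 4: K = 3040.83 / 283504.0 = 0.01073 cm/s

0.01073


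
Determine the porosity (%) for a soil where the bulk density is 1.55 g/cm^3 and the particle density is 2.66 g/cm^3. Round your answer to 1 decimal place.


Step 1: Formula: n = 100 * (1 - BD / PD)
Step 2: n = 100 * (1 - 1.55 / 2.66)
Step 3: n = 100 * (1 - 0.58271)
Step 4: n = 41.7%

41.7


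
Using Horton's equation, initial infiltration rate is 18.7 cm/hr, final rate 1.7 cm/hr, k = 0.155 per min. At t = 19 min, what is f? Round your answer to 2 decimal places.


Step 1: f = fc + (f0 - fc) * exp(-k * t)
Step 2: exp(-0.155 * 19) = 0.052602
Step 3: f = 1.7 + (18.7 - 1.7) * 0.052602
Step 4: f = 1.7 + 17.0 * 0.052602
Step 5: f = 2.59 cm/hr

2.59


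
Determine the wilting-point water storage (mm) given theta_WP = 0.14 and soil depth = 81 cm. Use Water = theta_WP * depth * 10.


Step 1: Water (mm) = theta_WP * depth * 10
Step 2: Water = 0.14 * 81 * 10
Step 3: Water = 113.4 mm

113.4


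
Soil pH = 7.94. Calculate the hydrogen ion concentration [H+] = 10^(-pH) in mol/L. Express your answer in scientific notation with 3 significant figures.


Step 1: [H+] = 10^(-pH)
Step 2: [H+] = 10^(-7.94)
Step 3: [H+] = 1.15e-08 mol/L

1.15e-08


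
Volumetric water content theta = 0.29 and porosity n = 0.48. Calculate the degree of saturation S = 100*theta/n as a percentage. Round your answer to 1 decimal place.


Step 1: S = 100 * theta_v / n
Step 2: S = 100 * 0.29 / 0.48
Step 3: S = 60.4%

60.4


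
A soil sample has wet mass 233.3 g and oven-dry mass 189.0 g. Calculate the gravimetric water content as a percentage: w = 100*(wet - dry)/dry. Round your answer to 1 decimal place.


Step 1: Water mass = wet - dry = 233.3 - 189.0 = 44.3 g
Step 2: w = 100 * water mass / dry mass
Step 3: w = 100 * 44.3 / 189.0 = 23.4%

23.4


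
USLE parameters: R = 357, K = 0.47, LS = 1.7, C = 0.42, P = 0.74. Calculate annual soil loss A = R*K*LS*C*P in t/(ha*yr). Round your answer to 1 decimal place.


Step 1: A = R * K * LS * C * P
Step 2: R * K = 357 * 0.47 = 167.79
Step 3: (R*K) * LS = 167.79 * 1.7 = 285.243
Step 4: * C * P = 285.243 * 0.42 * 0.74 = 88.7
Step 5: A = 88.7 t/(ha*yr)

88.7


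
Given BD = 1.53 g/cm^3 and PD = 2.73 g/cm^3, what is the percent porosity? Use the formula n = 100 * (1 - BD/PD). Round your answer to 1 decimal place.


Step 1: Formula: n = 100 * (1 - BD / PD)
Step 2: n = 100 * (1 - 1.53 / 2.73)
Step 3: n = 100 * (1 - 0.56044)
Step 4: n = 44.0%

44.0


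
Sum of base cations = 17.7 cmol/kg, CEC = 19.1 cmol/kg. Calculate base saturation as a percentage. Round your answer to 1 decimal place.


Step 1: BS = 100 * (sum of bases) / CEC
Step 2: BS = 100 * 17.7 / 19.1
Step 3: BS = 92.7%

92.7


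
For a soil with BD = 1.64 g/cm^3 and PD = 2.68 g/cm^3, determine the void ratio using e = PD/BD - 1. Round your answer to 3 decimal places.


Step 1: e = PD / BD - 1
Step 2: e = 2.68 / 1.64 - 1
Step 3: e = 1.63415 - 1
Step 4: e = 0.634

0.634


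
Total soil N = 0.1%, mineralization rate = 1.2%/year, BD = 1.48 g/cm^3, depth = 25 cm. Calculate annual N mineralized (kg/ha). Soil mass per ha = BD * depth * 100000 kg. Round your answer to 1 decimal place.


Step 1: Soil mass per ha = BD * depth * 100000 = 1.48 * 25 * 100000 = 3700000 kg
Step 2: Total N pool = soil mass * N%/100 = 3700000 * 0.1/100 = 3700.0 kg/ha
Step 3: N mineralized = N pool * rate%/100 = 3700.0 * 1.2/100 = 44.4 kg/ha/yr

44.4


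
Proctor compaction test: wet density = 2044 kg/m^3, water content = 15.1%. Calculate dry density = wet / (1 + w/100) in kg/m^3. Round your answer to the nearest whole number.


Step 1: Dry density = wet density / (1 + w/100)
Step 2: Dry density = 2044 / (1 + 15.1/100)
Step 3: Dry density = 2044 / 1.151
Step 4: Dry density = 1776 kg/m^3

1776


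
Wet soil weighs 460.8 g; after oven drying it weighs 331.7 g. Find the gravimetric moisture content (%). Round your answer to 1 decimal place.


Step 1: Water mass = wet - dry = 460.8 - 331.7 = 129.1 g
Step 2: w = 100 * water mass / dry mass
Step 3: w = 100 * 129.1 / 331.7 = 38.9%

38.9


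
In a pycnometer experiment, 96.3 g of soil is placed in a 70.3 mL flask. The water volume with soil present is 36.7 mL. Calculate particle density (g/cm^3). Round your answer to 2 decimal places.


Step 1: Volume of solids = flask volume - water volume with soil
Step 2: V_solids = 70.3 - 36.7 = 33.6 mL
Step 3: Particle density = mass / V_solids = 96.3 / 33.6 = 2.87 g/cm^3

2.87


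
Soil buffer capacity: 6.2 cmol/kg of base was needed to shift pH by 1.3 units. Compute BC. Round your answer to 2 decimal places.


Step 1: BC = change in base / change in pH
Step 2: BC = 6.2 / 1.3
Step 3: BC = 4.77 cmol/(kg*pH unit)

4.77


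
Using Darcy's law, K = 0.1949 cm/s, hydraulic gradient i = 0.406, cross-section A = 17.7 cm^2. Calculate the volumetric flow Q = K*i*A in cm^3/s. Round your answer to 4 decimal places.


Step 1: Apply Darcy's law: Q = K * i * A
Step 2: Q = 0.1949 * 0.406 * 17.7
Step 3: Q = 1.4006 cm^3/s

1.4006


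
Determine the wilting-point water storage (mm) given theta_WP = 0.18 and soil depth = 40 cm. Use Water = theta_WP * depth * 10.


Step 1: Water (mm) = theta_WP * depth * 10
Step 2: Water = 0.18 * 40 * 10
Step 3: Water = 72.0 mm

72.0


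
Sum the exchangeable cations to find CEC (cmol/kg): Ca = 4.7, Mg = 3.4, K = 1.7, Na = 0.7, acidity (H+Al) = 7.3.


Step 1: CEC = Ca + Mg + K + Na + (H+Al)
Step 2: CEC = 4.7 + 3.4 + 1.7 + 0.7 + 7.3
Step 3: CEC = 17.8 cmol/kg

17.8


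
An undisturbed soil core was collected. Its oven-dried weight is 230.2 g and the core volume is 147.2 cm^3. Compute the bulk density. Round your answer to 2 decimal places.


Step 1: Identify the formula: BD = dry mass / volume
Step 2: Substitute values: BD = 230.2 / 147.2
Step 3: BD = 1.56 g/cm^3

1.56


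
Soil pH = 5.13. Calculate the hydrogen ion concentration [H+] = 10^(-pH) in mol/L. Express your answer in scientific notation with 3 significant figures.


Step 1: [H+] = 10^(-pH)
Step 2: [H+] = 10^(-5.13)
Step 3: [H+] = 7.41e-06 mol/L

7.41e-06


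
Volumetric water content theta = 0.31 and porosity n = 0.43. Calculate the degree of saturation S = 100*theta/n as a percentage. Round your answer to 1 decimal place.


Step 1: S = 100 * theta_v / n
Step 2: S = 100 * 0.31 / 0.43
Step 3: S = 72.1%

72.1


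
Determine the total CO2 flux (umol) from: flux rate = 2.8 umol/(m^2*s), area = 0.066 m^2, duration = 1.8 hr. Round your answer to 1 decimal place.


Step 1: Convert time to seconds: 1.8 hr * 3600 = 6480.0 s
Step 2: Total = flux * area * time_s
Step 3: Total = 2.8 * 0.066 * 6480.0
Step 4: Total = 1197.5 umol

1197.5


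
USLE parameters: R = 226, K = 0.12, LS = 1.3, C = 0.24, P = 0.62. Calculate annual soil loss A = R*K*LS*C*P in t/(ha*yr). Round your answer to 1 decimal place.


Step 1: A = R * K * LS * C * P
Step 2: R * K = 226 * 0.12 = 27.12
Step 3: (R*K) * LS = 27.12 * 1.3 = 35.256
Step 4: * C * P = 35.256 * 0.24 * 0.62 = 5.2
Step 5: A = 5.2 t/(ha*yr)

5.2


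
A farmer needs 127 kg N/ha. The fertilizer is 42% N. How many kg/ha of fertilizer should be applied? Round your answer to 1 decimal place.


Step 1: Fertilizer rate = target N / (N content / 100)
Step 2: Rate = 127 / (42 / 100)
Step 3: Rate = 127 / 0.42
Step 4: Rate = 302.4 kg/ha

302.4


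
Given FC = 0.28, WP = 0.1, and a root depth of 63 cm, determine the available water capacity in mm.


Step 1: Available water = (FC - WP) * depth * 10
Step 2: AW = (0.28 - 0.1) * 63 * 10
Step 3: AW = 0.18 * 63 * 10
Step 4: AW = 113.4 mm

113.4


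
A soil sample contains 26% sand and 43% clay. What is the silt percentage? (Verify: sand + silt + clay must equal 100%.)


Step 1: sand + silt + clay = 100%
Step 2: silt = 100 - sand - clay
Step 3: silt = 100 - 26 - 43
Step 4: silt = 31%

31
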